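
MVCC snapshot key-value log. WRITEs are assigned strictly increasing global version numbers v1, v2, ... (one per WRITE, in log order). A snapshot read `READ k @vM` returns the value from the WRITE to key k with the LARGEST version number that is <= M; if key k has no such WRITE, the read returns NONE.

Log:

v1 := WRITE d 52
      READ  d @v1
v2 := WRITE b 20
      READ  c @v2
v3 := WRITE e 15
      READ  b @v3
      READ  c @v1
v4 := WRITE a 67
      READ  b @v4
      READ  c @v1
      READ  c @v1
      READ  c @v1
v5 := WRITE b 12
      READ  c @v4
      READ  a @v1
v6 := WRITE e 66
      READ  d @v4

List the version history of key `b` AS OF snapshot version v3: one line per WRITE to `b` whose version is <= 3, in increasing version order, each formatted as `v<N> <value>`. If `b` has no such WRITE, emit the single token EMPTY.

Answer: v2 20

Derivation:
Scan writes for key=b with version <= 3:
  v1 WRITE d 52 -> skip
  v2 WRITE b 20 -> keep
  v3 WRITE e 15 -> skip
  v4 WRITE a 67 -> skip
  v5 WRITE b 12 -> drop (> snap)
  v6 WRITE e 66 -> skip
Collected: [(2, 20)]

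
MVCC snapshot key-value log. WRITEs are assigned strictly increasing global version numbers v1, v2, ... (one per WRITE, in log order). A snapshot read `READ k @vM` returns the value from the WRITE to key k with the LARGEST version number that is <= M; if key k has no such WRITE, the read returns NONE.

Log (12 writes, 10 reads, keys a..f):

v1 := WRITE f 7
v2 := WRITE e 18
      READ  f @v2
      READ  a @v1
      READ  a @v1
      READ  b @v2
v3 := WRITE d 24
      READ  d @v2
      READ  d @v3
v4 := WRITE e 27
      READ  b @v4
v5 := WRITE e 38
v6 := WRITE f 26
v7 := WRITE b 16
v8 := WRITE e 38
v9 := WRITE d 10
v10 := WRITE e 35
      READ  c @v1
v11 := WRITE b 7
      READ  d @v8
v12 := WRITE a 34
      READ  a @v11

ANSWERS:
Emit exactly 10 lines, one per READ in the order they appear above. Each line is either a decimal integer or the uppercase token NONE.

Answer: 7
NONE
NONE
NONE
NONE
24
NONE
NONE
24
NONE

Derivation:
v1: WRITE f=7  (f history now [(1, 7)])
v2: WRITE e=18  (e history now [(2, 18)])
READ f @v2: history=[(1, 7)] -> pick v1 -> 7
READ a @v1: history=[] -> no version <= 1 -> NONE
READ a @v1: history=[] -> no version <= 1 -> NONE
READ b @v2: history=[] -> no version <= 2 -> NONE
v3: WRITE d=24  (d history now [(3, 24)])
READ d @v2: history=[(3, 24)] -> no version <= 2 -> NONE
READ d @v3: history=[(3, 24)] -> pick v3 -> 24
v4: WRITE e=27  (e history now [(2, 18), (4, 27)])
READ b @v4: history=[] -> no version <= 4 -> NONE
v5: WRITE e=38  (e history now [(2, 18), (4, 27), (5, 38)])
v6: WRITE f=26  (f history now [(1, 7), (6, 26)])
v7: WRITE b=16  (b history now [(7, 16)])
v8: WRITE e=38  (e history now [(2, 18), (4, 27), (5, 38), (8, 38)])
v9: WRITE d=10  (d history now [(3, 24), (9, 10)])
v10: WRITE e=35  (e history now [(2, 18), (4, 27), (5, 38), (8, 38), (10, 35)])
READ c @v1: history=[] -> no version <= 1 -> NONE
v11: WRITE b=7  (b history now [(7, 16), (11, 7)])
READ d @v8: history=[(3, 24), (9, 10)] -> pick v3 -> 24
v12: WRITE a=34  (a history now [(12, 34)])
READ a @v11: history=[(12, 34)] -> no version <= 11 -> NONE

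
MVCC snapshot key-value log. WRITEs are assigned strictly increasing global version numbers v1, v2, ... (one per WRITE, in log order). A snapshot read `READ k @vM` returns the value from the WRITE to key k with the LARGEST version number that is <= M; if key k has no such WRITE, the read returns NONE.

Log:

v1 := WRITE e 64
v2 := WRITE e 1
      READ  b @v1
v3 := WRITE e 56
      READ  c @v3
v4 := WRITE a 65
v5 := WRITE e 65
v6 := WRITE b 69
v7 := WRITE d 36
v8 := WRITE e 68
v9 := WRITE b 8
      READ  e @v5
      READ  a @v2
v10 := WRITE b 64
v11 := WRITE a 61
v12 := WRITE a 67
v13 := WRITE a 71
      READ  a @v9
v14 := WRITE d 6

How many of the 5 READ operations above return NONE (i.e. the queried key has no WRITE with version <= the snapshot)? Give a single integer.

v1: WRITE e=64  (e history now [(1, 64)])
v2: WRITE e=1  (e history now [(1, 64), (2, 1)])
READ b @v1: history=[] -> no version <= 1 -> NONE
v3: WRITE e=56  (e history now [(1, 64), (2, 1), (3, 56)])
READ c @v3: history=[] -> no version <= 3 -> NONE
v4: WRITE a=65  (a history now [(4, 65)])
v5: WRITE e=65  (e history now [(1, 64), (2, 1), (3, 56), (5, 65)])
v6: WRITE b=69  (b history now [(6, 69)])
v7: WRITE d=36  (d history now [(7, 36)])
v8: WRITE e=68  (e history now [(1, 64), (2, 1), (3, 56), (5, 65), (8, 68)])
v9: WRITE b=8  (b history now [(6, 69), (9, 8)])
READ e @v5: history=[(1, 64), (2, 1), (3, 56), (5, 65), (8, 68)] -> pick v5 -> 65
READ a @v2: history=[(4, 65)] -> no version <= 2 -> NONE
v10: WRITE b=64  (b history now [(6, 69), (9, 8), (10, 64)])
v11: WRITE a=61  (a history now [(4, 65), (11, 61)])
v12: WRITE a=67  (a history now [(4, 65), (11, 61), (12, 67)])
v13: WRITE a=71  (a history now [(4, 65), (11, 61), (12, 67), (13, 71)])
READ a @v9: history=[(4, 65), (11, 61), (12, 67), (13, 71)] -> pick v4 -> 65
v14: WRITE d=6  (d history now [(7, 36), (14, 6)])
Read results in order: ['NONE', 'NONE', '65', 'NONE', '65']
NONE count = 3

Answer: 3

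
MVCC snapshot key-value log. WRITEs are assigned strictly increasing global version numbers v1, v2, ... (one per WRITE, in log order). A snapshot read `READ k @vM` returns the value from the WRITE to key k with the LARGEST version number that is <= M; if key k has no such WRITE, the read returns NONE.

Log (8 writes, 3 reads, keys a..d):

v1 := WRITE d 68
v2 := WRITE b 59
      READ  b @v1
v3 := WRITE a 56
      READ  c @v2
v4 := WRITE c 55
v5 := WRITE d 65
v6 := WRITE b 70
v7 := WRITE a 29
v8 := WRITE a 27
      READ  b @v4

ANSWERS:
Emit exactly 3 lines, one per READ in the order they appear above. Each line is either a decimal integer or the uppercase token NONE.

Answer: NONE
NONE
59

Derivation:
v1: WRITE d=68  (d history now [(1, 68)])
v2: WRITE b=59  (b history now [(2, 59)])
READ b @v1: history=[(2, 59)] -> no version <= 1 -> NONE
v3: WRITE a=56  (a history now [(3, 56)])
READ c @v2: history=[] -> no version <= 2 -> NONE
v4: WRITE c=55  (c history now [(4, 55)])
v5: WRITE d=65  (d history now [(1, 68), (5, 65)])
v6: WRITE b=70  (b history now [(2, 59), (6, 70)])
v7: WRITE a=29  (a history now [(3, 56), (7, 29)])
v8: WRITE a=27  (a history now [(3, 56), (7, 29), (8, 27)])
READ b @v4: history=[(2, 59), (6, 70)] -> pick v2 -> 59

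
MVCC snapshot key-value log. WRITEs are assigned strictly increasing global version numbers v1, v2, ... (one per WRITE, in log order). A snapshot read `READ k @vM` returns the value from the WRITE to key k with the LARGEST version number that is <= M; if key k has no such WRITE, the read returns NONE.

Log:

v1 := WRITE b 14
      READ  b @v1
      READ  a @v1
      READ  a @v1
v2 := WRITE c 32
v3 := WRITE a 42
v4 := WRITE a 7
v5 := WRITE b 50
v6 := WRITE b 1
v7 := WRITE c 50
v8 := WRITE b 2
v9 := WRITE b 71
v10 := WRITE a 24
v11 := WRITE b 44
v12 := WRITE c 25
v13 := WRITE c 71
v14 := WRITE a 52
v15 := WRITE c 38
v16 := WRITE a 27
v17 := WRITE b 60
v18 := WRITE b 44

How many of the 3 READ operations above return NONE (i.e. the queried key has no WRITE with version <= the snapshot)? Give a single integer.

v1: WRITE b=14  (b history now [(1, 14)])
READ b @v1: history=[(1, 14)] -> pick v1 -> 14
READ a @v1: history=[] -> no version <= 1 -> NONE
READ a @v1: history=[] -> no version <= 1 -> NONE
v2: WRITE c=32  (c history now [(2, 32)])
v3: WRITE a=42  (a history now [(3, 42)])
v4: WRITE a=7  (a history now [(3, 42), (4, 7)])
v5: WRITE b=50  (b history now [(1, 14), (5, 50)])
v6: WRITE b=1  (b history now [(1, 14), (5, 50), (6, 1)])
v7: WRITE c=50  (c history now [(2, 32), (7, 50)])
v8: WRITE b=2  (b history now [(1, 14), (5, 50), (6, 1), (8, 2)])
v9: WRITE b=71  (b history now [(1, 14), (5, 50), (6, 1), (8, 2), (9, 71)])
v10: WRITE a=24  (a history now [(3, 42), (4, 7), (10, 24)])
v11: WRITE b=44  (b history now [(1, 14), (5, 50), (6, 1), (8, 2), (9, 71), (11, 44)])
v12: WRITE c=25  (c history now [(2, 32), (7, 50), (12, 25)])
v13: WRITE c=71  (c history now [(2, 32), (7, 50), (12, 25), (13, 71)])
v14: WRITE a=52  (a history now [(3, 42), (4, 7), (10, 24), (14, 52)])
v15: WRITE c=38  (c history now [(2, 32), (7, 50), (12, 25), (13, 71), (15, 38)])
v16: WRITE a=27  (a history now [(3, 42), (4, 7), (10, 24), (14, 52), (16, 27)])
v17: WRITE b=60  (b history now [(1, 14), (5, 50), (6, 1), (8, 2), (9, 71), (11, 44), (17, 60)])
v18: WRITE b=44  (b history now [(1, 14), (5, 50), (6, 1), (8, 2), (9, 71), (11, 44), (17, 60), (18, 44)])
Read results in order: ['14', 'NONE', 'NONE']
NONE count = 2

Answer: 2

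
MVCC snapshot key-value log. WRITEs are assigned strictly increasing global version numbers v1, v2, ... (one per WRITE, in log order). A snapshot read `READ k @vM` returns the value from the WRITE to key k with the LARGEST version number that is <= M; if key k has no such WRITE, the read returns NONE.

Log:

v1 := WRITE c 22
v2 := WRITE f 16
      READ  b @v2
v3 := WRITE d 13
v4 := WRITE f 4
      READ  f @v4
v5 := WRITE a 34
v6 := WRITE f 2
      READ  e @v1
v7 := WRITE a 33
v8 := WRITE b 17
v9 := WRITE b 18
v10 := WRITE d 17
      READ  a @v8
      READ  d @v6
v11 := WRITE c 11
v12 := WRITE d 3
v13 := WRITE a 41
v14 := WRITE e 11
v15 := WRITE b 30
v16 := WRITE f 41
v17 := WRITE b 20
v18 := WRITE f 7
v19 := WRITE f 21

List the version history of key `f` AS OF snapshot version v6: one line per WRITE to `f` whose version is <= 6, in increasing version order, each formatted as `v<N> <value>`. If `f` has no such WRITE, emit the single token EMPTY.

Scan writes for key=f with version <= 6:
  v1 WRITE c 22 -> skip
  v2 WRITE f 16 -> keep
  v3 WRITE d 13 -> skip
  v4 WRITE f 4 -> keep
  v5 WRITE a 34 -> skip
  v6 WRITE f 2 -> keep
  v7 WRITE a 33 -> skip
  v8 WRITE b 17 -> skip
  v9 WRITE b 18 -> skip
  v10 WRITE d 17 -> skip
  v11 WRITE c 11 -> skip
  v12 WRITE d 3 -> skip
  v13 WRITE a 41 -> skip
  v14 WRITE e 11 -> skip
  v15 WRITE b 30 -> skip
  v16 WRITE f 41 -> drop (> snap)
  v17 WRITE b 20 -> skip
  v18 WRITE f 7 -> drop (> snap)
  v19 WRITE f 21 -> drop (> snap)
Collected: [(2, 16), (4, 4), (6, 2)]

Answer: v2 16
v4 4
v6 2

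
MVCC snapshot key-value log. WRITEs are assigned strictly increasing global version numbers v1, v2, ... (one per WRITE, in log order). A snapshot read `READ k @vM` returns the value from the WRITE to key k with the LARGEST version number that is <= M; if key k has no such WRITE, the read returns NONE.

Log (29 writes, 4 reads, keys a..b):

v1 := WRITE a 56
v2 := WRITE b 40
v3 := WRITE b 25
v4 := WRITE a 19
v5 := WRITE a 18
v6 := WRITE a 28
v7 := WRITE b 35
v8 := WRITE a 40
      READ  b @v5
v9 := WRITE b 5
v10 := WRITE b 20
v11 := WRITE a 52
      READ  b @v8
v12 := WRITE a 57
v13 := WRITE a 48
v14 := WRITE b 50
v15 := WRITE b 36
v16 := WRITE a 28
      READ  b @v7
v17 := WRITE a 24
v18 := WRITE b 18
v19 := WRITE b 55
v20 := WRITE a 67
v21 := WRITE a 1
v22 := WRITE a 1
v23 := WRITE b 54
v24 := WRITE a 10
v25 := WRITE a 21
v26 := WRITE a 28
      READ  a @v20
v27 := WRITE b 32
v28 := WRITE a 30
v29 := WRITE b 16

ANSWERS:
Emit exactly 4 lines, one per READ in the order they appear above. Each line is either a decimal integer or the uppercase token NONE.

Answer: 25
35
35
67

Derivation:
v1: WRITE a=56  (a history now [(1, 56)])
v2: WRITE b=40  (b history now [(2, 40)])
v3: WRITE b=25  (b history now [(2, 40), (3, 25)])
v4: WRITE a=19  (a history now [(1, 56), (4, 19)])
v5: WRITE a=18  (a history now [(1, 56), (4, 19), (5, 18)])
v6: WRITE a=28  (a history now [(1, 56), (4, 19), (5, 18), (6, 28)])
v7: WRITE b=35  (b history now [(2, 40), (3, 25), (7, 35)])
v8: WRITE a=40  (a history now [(1, 56), (4, 19), (5, 18), (6, 28), (8, 40)])
READ b @v5: history=[(2, 40), (3, 25), (7, 35)] -> pick v3 -> 25
v9: WRITE b=5  (b history now [(2, 40), (3, 25), (7, 35), (9, 5)])
v10: WRITE b=20  (b history now [(2, 40), (3, 25), (7, 35), (9, 5), (10, 20)])
v11: WRITE a=52  (a history now [(1, 56), (4, 19), (5, 18), (6, 28), (8, 40), (11, 52)])
READ b @v8: history=[(2, 40), (3, 25), (7, 35), (9, 5), (10, 20)] -> pick v7 -> 35
v12: WRITE a=57  (a history now [(1, 56), (4, 19), (5, 18), (6, 28), (8, 40), (11, 52), (12, 57)])
v13: WRITE a=48  (a history now [(1, 56), (4, 19), (5, 18), (6, 28), (8, 40), (11, 52), (12, 57), (13, 48)])
v14: WRITE b=50  (b history now [(2, 40), (3, 25), (7, 35), (9, 5), (10, 20), (14, 50)])
v15: WRITE b=36  (b history now [(2, 40), (3, 25), (7, 35), (9, 5), (10, 20), (14, 50), (15, 36)])
v16: WRITE a=28  (a history now [(1, 56), (4, 19), (5, 18), (6, 28), (8, 40), (11, 52), (12, 57), (13, 48), (16, 28)])
READ b @v7: history=[(2, 40), (3, 25), (7, 35), (9, 5), (10, 20), (14, 50), (15, 36)] -> pick v7 -> 35
v17: WRITE a=24  (a history now [(1, 56), (4, 19), (5, 18), (6, 28), (8, 40), (11, 52), (12, 57), (13, 48), (16, 28), (17, 24)])
v18: WRITE b=18  (b history now [(2, 40), (3, 25), (7, 35), (9, 5), (10, 20), (14, 50), (15, 36), (18, 18)])
v19: WRITE b=55  (b history now [(2, 40), (3, 25), (7, 35), (9, 5), (10, 20), (14, 50), (15, 36), (18, 18), (19, 55)])
v20: WRITE a=67  (a history now [(1, 56), (4, 19), (5, 18), (6, 28), (8, 40), (11, 52), (12, 57), (13, 48), (16, 28), (17, 24), (20, 67)])
v21: WRITE a=1  (a history now [(1, 56), (4, 19), (5, 18), (6, 28), (8, 40), (11, 52), (12, 57), (13, 48), (16, 28), (17, 24), (20, 67), (21, 1)])
v22: WRITE a=1  (a history now [(1, 56), (4, 19), (5, 18), (6, 28), (8, 40), (11, 52), (12, 57), (13, 48), (16, 28), (17, 24), (20, 67), (21, 1), (22, 1)])
v23: WRITE b=54  (b history now [(2, 40), (3, 25), (7, 35), (9, 5), (10, 20), (14, 50), (15, 36), (18, 18), (19, 55), (23, 54)])
v24: WRITE a=10  (a history now [(1, 56), (4, 19), (5, 18), (6, 28), (8, 40), (11, 52), (12, 57), (13, 48), (16, 28), (17, 24), (20, 67), (21, 1), (22, 1), (24, 10)])
v25: WRITE a=21  (a history now [(1, 56), (4, 19), (5, 18), (6, 28), (8, 40), (11, 52), (12, 57), (13, 48), (16, 28), (17, 24), (20, 67), (21, 1), (22, 1), (24, 10), (25, 21)])
v26: WRITE a=28  (a history now [(1, 56), (4, 19), (5, 18), (6, 28), (8, 40), (11, 52), (12, 57), (13, 48), (16, 28), (17, 24), (20, 67), (21, 1), (22, 1), (24, 10), (25, 21), (26, 28)])
READ a @v20: history=[(1, 56), (4, 19), (5, 18), (6, 28), (8, 40), (11, 52), (12, 57), (13, 48), (16, 28), (17, 24), (20, 67), (21, 1), (22, 1), (24, 10), (25, 21), (26, 28)] -> pick v20 -> 67
v27: WRITE b=32  (b history now [(2, 40), (3, 25), (7, 35), (9, 5), (10, 20), (14, 50), (15, 36), (18, 18), (19, 55), (23, 54), (27, 32)])
v28: WRITE a=30  (a history now [(1, 56), (4, 19), (5, 18), (6, 28), (8, 40), (11, 52), (12, 57), (13, 48), (16, 28), (17, 24), (20, 67), (21, 1), (22, 1), (24, 10), (25, 21), (26, 28), (28, 30)])
v29: WRITE b=16  (b history now [(2, 40), (3, 25), (7, 35), (9, 5), (10, 20), (14, 50), (15, 36), (18, 18), (19, 55), (23, 54), (27, 32), (29, 16)])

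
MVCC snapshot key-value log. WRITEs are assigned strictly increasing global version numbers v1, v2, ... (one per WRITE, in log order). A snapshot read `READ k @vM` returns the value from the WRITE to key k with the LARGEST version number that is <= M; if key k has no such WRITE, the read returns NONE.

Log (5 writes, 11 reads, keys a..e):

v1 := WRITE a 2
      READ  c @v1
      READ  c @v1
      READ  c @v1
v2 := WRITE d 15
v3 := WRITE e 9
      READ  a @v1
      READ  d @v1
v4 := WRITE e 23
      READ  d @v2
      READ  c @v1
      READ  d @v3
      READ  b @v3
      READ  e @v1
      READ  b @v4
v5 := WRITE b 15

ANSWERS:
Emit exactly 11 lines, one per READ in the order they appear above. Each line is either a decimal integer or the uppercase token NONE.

Answer: NONE
NONE
NONE
2
NONE
15
NONE
15
NONE
NONE
NONE

Derivation:
v1: WRITE a=2  (a history now [(1, 2)])
READ c @v1: history=[] -> no version <= 1 -> NONE
READ c @v1: history=[] -> no version <= 1 -> NONE
READ c @v1: history=[] -> no version <= 1 -> NONE
v2: WRITE d=15  (d history now [(2, 15)])
v3: WRITE e=9  (e history now [(3, 9)])
READ a @v1: history=[(1, 2)] -> pick v1 -> 2
READ d @v1: history=[(2, 15)] -> no version <= 1 -> NONE
v4: WRITE e=23  (e history now [(3, 9), (4, 23)])
READ d @v2: history=[(2, 15)] -> pick v2 -> 15
READ c @v1: history=[] -> no version <= 1 -> NONE
READ d @v3: history=[(2, 15)] -> pick v2 -> 15
READ b @v3: history=[] -> no version <= 3 -> NONE
READ e @v1: history=[(3, 9), (4, 23)] -> no version <= 1 -> NONE
READ b @v4: history=[] -> no version <= 4 -> NONE
v5: WRITE b=15  (b history now [(5, 15)])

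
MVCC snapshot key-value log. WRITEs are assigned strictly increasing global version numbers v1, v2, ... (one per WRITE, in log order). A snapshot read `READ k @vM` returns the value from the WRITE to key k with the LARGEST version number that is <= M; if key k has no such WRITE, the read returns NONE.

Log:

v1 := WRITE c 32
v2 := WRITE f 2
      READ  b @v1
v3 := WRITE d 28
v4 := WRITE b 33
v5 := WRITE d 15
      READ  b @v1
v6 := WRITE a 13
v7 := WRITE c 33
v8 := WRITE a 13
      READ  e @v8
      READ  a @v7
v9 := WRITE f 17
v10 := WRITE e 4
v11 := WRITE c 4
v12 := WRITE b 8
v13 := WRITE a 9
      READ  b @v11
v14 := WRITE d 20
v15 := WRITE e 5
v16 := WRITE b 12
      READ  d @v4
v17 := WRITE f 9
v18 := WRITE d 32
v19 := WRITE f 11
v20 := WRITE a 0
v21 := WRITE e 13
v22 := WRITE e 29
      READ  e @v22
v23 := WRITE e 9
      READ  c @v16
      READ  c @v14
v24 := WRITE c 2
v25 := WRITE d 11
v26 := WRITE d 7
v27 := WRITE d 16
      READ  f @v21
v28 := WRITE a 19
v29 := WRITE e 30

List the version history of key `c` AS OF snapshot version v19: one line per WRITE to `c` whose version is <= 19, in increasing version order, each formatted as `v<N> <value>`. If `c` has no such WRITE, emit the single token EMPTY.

Scan writes for key=c with version <= 19:
  v1 WRITE c 32 -> keep
  v2 WRITE f 2 -> skip
  v3 WRITE d 28 -> skip
  v4 WRITE b 33 -> skip
  v5 WRITE d 15 -> skip
  v6 WRITE a 13 -> skip
  v7 WRITE c 33 -> keep
  v8 WRITE a 13 -> skip
  v9 WRITE f 17 -> skip
  v10 WRITE e 4 -> skip
  v11 WRITE c 4 -> keep
  v12 WRITE b 8 -> skip
  v13 WRITE a 9 -> skip
  v14 WRITE d 20 -> skip
  v15 WRITE e 5 -> skip
  v16 WRITE b 12 -> skip
  v17 WRITE f 9 -> skip
  v18 WRITE d 32 -> skip
  v19 WRITE f 11 -> skip
  v20 WRITE a 0 -> skip
  v21 WRITE e 13 -> skip
  v22 WRITE e 29 -> skip
  v23 WRITE e 9 -> skip
  v24 WRITE c 2 -> drop (> snap)
  v25 WRITE d 11 -> skip
  v26 WRITE d 7 -> skip
  v27 WRITE d 16 -> skip
  v28 WRITE a 19 -> skip
  v29 WRITE e 30 -> skip
Collected: [(1, 32), (7, 33), (11, 4)]

Answer: v1 32
v7 33
v11 4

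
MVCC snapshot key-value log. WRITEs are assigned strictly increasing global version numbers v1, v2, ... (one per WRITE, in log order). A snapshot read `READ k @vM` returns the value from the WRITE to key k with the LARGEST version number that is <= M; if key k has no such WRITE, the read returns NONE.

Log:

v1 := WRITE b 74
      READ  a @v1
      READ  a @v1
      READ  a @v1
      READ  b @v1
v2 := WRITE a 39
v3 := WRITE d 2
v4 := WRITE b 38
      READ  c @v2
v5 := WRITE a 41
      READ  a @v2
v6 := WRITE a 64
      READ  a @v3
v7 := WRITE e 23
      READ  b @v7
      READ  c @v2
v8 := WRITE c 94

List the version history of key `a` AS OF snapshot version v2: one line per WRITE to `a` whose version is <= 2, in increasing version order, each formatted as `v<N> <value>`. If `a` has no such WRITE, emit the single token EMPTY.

Answer: v2 39

Derivation:
Scan writes for key=a with version <= 2:
  v1 WRITE b 74 -> skip
  v2 WRITE a 39 -> keep
  v3 WRITE d 2 -> skip
  v4 WRITE b 38 -> skip
  v5 WRITE a 41 -> drop (> snap)
  v6 WRITE a 64 -> drop (> snap)
  v7 WRITE e 23 -> skip
  v8 WRITE c 94 -> skip
Collected: [(2, 39)]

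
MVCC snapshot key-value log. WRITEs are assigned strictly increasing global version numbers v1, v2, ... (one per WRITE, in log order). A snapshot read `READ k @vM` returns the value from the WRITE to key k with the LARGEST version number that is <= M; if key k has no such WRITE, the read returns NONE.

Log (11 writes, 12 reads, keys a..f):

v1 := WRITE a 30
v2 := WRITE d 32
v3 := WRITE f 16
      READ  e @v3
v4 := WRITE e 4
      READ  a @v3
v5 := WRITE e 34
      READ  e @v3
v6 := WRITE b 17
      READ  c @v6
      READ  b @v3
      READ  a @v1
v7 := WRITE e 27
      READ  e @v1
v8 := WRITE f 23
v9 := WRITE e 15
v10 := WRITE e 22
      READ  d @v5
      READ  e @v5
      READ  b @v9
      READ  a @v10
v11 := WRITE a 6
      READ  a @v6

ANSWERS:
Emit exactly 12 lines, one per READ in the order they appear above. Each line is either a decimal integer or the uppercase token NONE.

Answer: NONE
30
NONE
NONE
NONE
30
NONE
32
34
17
30
30

Derivation:
v1: WRITE a=30  (a history now [(1, 30)])
v2: WRITE d=32  (d history now [(2, 32)])
v3: WRITE f=16  (f history now [(3, 16)])
READ e @v3: history=[] -> no version <= 3 -> NONE
v4: WRITE e=4  (e history now [(4, 4)])
READ a @v3: history=[(1, 30)] -> pick v1 -> 30
v5: WRITE e=34  (e history now [(4, 4), (5, 34)])
READ e @v3: history=[(4, 4), (5, 34)] -> no version <= 3 -> NONE
v6: WRITE b=17  (b history now [(6, 17)])
READ c @v6: history=[] -> no version <= 6 -> NONE
READ b @v3: history=[(6, 17)] -> no version <= 3 -> NONE
READ a @v1: history=[(1, 30)] -> pick v1 -> 30
v7: WRITE e=27  (e history now [(4, 4), (5, 34), (7, 27)])
READ e @v1: history=[(4, 4), (5, 34), (7, 27)] -> no version <= 1 -> NONE
v8: WRITE f=23  (f history now [(3, 16), (8, 23)])
v9: WRITE e=15  (e history now [(4, 4), (5, 34), (7, 27), (9, 15)])
v10: WRITE e=22  (e history now [(4, 4), (5, 34), (7, 27), (9, 15), (10, 22)])
READ d @v5: history=[(2, 32)] -> pick v2 -> 32
READ e @v5: history=[(4, 4), (5, 34), (7, 27), (9, 15), (10, 22)] -> pick v5 -> 34
READ b @v9: history=[(6, 17)] -> pick v6 -> 17
READ a @v10: history=[(1, 30)] -> pick v1 -> 30
v11: WRITE a=6  (a history now [(1, 30), (11, 6)])
READ a @v6: history=[(1, 30), (11, 6)] -> pick v1 -> 30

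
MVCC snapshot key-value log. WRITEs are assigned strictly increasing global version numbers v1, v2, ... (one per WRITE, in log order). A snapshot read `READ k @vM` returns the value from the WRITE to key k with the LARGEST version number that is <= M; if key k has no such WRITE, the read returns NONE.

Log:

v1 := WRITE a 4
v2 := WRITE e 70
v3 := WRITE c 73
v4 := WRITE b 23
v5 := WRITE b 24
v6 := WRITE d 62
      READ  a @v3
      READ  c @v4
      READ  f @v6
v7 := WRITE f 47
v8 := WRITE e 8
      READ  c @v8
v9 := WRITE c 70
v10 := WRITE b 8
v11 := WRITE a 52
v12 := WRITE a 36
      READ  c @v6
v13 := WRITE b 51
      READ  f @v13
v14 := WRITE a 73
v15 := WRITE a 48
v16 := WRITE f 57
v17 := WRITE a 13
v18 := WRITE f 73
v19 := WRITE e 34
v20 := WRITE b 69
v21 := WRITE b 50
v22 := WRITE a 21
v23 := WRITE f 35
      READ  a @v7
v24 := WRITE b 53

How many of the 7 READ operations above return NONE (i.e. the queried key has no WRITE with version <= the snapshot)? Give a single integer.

v1: WRITE a=4  (a history now [(1, 4)])
v2: WRITE e=70  (e history now [(2, 70)])
v3: WRITE c=73  (c history now [(3, 73)])
v4: WRITE b=23  (b history now [(4, 23)])
v5: WRITE b=24  (b history now [(4, 23), (5, 24)])
v6: WRITE d=62  (d history now [(6, 62)])
READ a @v3: history=[(1, 4)] -> pick v1 -> 4
READ c @v4: history=[(3, 73)] -> pick v3 -> 73
READ f @v6: history=[] -> no version <= 6 -> NONE
v7: WRITE f=47  (f history now [(7, 47)])
v8: WRITE e=8  (e history now [(2, 70), (8, 8)])
READ c @v8: history=[(3, 73)] -> pick v3 -> 73
v9: WRITE c=70  (c history now [(3, 73), (9, 70)])
v10: WRITE b=8  (b history now [(4, 23), (5, 24), (10, 8)])
v11: WRITE a=52  (a history now [(1, 4), (11, 52)])
v12: WRITE a=36  (a history now [(1, 4), (11, 52), (12, 36)])
READ c @v6: history=[(3, 73), (9, 70)] -> pick v3 -> 73
v13: WRITE b=51  (b history now [(4, 23), (5, 24), (10, 8), (13, 51)])
READ f @v13: history=[(7, 47)] -> pick v7 -> 47
v14: WRITE a=73  (a history now [(1, 4), (11, 52), (12, 36), (14, 73)])
v15: WRITE a=48  (a history now [(1, 4), (11, 52), (12, 36), (14, 73), (15, 48)])
v16: WRITE f=57  (f history now [(7, 47), (16, 57)])
v17: WRITE a=13  (a history now [(1, 4), (11, 52), (12, 36), (14, 73), (15, 48), (17, 13)])
v18: WRITE f=73  (f history now [(7, 47), (16, 57), (18, 73)])
v19: WRITE e=34  (e history now [(2, 70), (8, 8), (19, 34)])
v20: WRITE b=69  (b history now [(4, 23), (5, 24), (10, 8), (13, 51), (20, 69)])
v21: WRITE b=50  (b history now [(4, 23), (5, 24), (10, 8), (13, 51), (20, 69), (21, 50)])
v22: WRITE a=21  (a history now [(1, 4), (11, 52), (12, 36), (14, 73), (15, 48), (17, 13), (22, 21)])
v23: WRITE f=35  (f history now [(7, 47), (16, 57), (18, 73), (23, 35)])
READ a @v7: history=[(1, 4), (11, 52), (12, 36), (14, 73), (15, 48), (17, 13), (22, 21)] -> pick v1 -> 4
v24: WRITE b=53  (b history now [(4, 23), (5, 24), (10, 8), (13, 51), (20, 69), (21, 50), (24, 53)])
Read results in order: ['4', '73', 'NONE', '73', '73', '47', '4']
NONE count = 1

Answer: 1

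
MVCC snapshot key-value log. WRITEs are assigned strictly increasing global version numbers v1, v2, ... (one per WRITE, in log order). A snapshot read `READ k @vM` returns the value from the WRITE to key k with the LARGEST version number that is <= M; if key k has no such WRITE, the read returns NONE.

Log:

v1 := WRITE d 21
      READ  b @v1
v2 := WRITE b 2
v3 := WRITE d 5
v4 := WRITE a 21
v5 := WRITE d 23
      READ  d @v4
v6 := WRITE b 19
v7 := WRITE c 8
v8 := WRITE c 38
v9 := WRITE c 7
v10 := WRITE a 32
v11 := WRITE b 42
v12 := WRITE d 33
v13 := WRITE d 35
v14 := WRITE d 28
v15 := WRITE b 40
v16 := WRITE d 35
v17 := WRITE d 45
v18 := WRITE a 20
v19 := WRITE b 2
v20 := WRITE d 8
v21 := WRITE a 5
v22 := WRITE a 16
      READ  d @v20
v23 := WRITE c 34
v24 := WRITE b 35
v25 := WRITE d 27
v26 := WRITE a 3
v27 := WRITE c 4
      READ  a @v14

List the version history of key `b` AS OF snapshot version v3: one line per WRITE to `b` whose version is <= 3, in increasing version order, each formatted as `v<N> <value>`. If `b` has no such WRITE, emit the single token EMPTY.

Scan writes for key=b with version <= 3:
  v1 WRITE d 21 -> skip
  v2 WRITE b 2 -> keep
  v3 WRITE d 5 -> skip
  v4 WRITE a 21 -> skip
  v5 WRITE d 23 -> skip
  v6 WRITE b 19 -> drop (> snap)
  v7 WRITE c 8 -> skip
  v8 WRITE c 38 -> skip
  v9 WRITE c 7 -> skip
  v10 WRITE a 32 -> skip
  v11 WRITE b 42 -> drop (> snap)
  v12 WRITE d 33 -> skip
  v13 WRITE d 35 -> skip
  v14 WRITE d 28 -> skip
  v15 WRITE b 40 -> drop (> snap)
  v16 WRITE d 35 -> skip
  v17 WRITE d 45 -> skip
  v18 WRITE a 20 -> skip
  v19 WRITE b 2 -> drop (> snap)
  v20 WRITE d 8 -> skip
  v21 WRITE a 5 -> skip
  v22 WRITE a 16 -> skip
  v23 WRITE c 34 -> skip
  v24 WRITE b 35 -> drop (> snap)
  v25 WRITE d 27 -> skip
  v26 WRITE a 3 -> skip
  v27 WRITE c 4 -> skip
Collected: [(2, 2)]

Answer: v2 2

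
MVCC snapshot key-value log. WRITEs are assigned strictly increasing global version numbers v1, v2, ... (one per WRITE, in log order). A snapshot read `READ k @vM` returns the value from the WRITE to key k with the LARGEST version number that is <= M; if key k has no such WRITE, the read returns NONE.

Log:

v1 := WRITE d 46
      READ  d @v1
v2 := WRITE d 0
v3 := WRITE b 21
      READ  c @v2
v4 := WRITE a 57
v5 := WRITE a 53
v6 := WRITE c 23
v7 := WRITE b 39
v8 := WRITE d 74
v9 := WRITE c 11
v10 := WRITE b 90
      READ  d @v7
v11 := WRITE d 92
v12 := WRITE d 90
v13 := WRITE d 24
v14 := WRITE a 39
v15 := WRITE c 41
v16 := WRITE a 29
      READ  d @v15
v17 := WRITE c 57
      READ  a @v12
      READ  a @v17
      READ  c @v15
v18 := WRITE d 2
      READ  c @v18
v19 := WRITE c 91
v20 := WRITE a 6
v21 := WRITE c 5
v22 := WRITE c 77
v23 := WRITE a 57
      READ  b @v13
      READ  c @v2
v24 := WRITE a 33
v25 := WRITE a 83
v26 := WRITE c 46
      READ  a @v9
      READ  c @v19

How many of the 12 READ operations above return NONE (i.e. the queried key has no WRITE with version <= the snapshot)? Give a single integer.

Answer: 2

Derivation:
v1: WRITE d=46  (d history now [(1, 46)])
READ d @v1: history=[(1, 46)] -> pick v1 -> 46
v2: WRITE d=0  (d history now [(1, 46), (2, 0)])
v3: WRITE b=21  (b history now [(3, 21)])
READ c @v2: history=[] -> no version <= 2 -> NONE
v4: WRITE a=57  (a history now [(4, 57)])
v5: WRITE a=53  (a history now [(4, 57), (5, 53)])
v6: WRITE c=23  (c history now [(6, 23)])
v7: WRITE b=39  (b history now [(3, 21), (7, 39)])
v8: WRITE d=74  (d history now [(1, 46), (2, 0), (8, 74)])
v9: WRITE c=11  (c history now [(6, 23), (9, 11)])
v10: WRITE b=90  (b history now [(3, 21), (7, 39), (10, 90)])
READ d @v7: history=[(1, 46), (2, 0), (8, 74)] -> pick v2 -> 0
v11: WRITE d=92  (d history now [(1, 46), (2, 0), (8, 74), (11, 92)])
v12: WRITE d=90  (d history now [(1, 46), (2, 0), (8, 74), (11, 92), (12, 90)])
v13: WRITE d=24  (d history now [(1, 46), (2, 0), (8, 74), (11, 92), (12, 90), (13, 24)])
v14: WRITE a=39  (a history now [(4, 57), (5, 53), (14, 39)])
v15: WRITE c=41  (c history now [(6, 23), (9, 11), (15, 41)])
v16: WRITE a=29  (a history now [(4, 57), (5, 53), (14, 39), (16, 29)])
READ d @v15: history=[(1, 46), (2, 0), (8, 74), (11, 92), (12, 90), (13, 24)] -> pick v13 -> 24
v17: WRITE c=57  (c history now [(6, 23), (9, 11), (15, 41), (17, 57)])
READ a @v12: history=[(4, 57), (5, 53), (14, 39), (16, 29)] -> pick v5 -> 53
READ a @v17: history=[(4, 57), (5, 53), (14, 39), (16, 29)] -> pick v16 -> 29
READ c @v15: history=[(6, 23), (9, 11), (15, 41), (17, 57)] -> pick v15 -> 41
v18: WRITE d=2  (d history now [(1, 46), (2, 0), (8, 74), (11, 92), (12, 90), (13, 24), (18, 2)])
READ c @v18: history=[(6, 23), (9, 11), (15, 41), (17, 57)] -> pick v17 -> 57
v19: WRITE c=91  (c history now [(6, 23), (9, 11), (15, 41), (17, 57), (19, 91)])
v20: WRITE a=6  (a history now [(4, 57), (5, 53), (14, 39), (16, 29), (20, 6)])
v21: WRITE c=5  (c history now [(6, 23), (9, 11), (15, 41), (17, 57), (19, 91), (21, 5)])
v22: WRITE c=77  (c history now [(6, 23), (9, 11), (15, 41), (17, 57), (19, 91), (21, 5), (22, 77)])
v23: WRITE a=57  (a history now [(4, 57), (5, 53), (14, 39), (16, 29), (20, 6), (23, 57)])
READ b @v13: history=[(3, 21), (7, 39), (10, 90)] -> pick v10 -> 90
READ c @v2: history=[(6, 23), (9, 11), (15, 41), (17, 57), (19, 91), (21, 5), (22, 77)] -> no version <= 2 -> NONE
v24: WRITE a=33  (a history now [(4, 57), (5, 53), (14, 39), (16, 29), (20, 6), (23, 57), (24, 33)])
v25: WRITE a=83  (a history now [(4, 57), (5, 53), (14, 39), (16, 29), (20, 6), (23, 57), (24, 33), (25, 83)])
v26: WRITE c=46  (c history now [(6, 23), (9, 11), (15, 41), (17, 57), (19, 91), (21, 5), (22, 77), (26, 46)])
READ a @v9: history=[(4, 57), (5, 53), (14, 39), (16, 29), (20, 6), (23, 57), (24, 33), (25, 83)] -> pick v5 -> 53
READ c @v19: history=[(6, 23), (9, 11), (15, 41), (17, 57), (19, 91), (21, 5), (22, 77), (26, 46)] -> pick v19 -> 91
Read results in order: ['46', 'NONE', '0', '24', '53', '29', '41', '57', '90', 'NONE', '53', '91']
NONE count = 2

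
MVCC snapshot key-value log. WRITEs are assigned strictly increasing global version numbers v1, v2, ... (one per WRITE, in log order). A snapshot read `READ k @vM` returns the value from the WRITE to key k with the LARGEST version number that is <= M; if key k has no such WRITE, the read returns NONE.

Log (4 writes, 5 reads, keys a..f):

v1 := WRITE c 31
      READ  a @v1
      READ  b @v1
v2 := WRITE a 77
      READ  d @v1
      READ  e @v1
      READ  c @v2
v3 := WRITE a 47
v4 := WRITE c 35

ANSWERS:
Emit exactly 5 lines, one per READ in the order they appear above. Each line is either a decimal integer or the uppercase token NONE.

v1: WRITE c=31  (c history now [(1, 31)])
READ a @v1: history=[] -> no version <= 1 -> NONE
READ b @v1: history=[] -> no version <= 1 -> NONE
v2: WRITE a=77  (a history now [(2, 77)])
READ d @v1: history=[] -> no version <= 1 -> NONE
READ e @v1: history=[] -> no version <= 1 -> NONE
READ c @v2: history=[(1, 31)] -> pick v1 -> 31
v3: WRITE a=47  (a history now [(2, 77), (3, 47)])
v4: WRITE c=35  (c history now [(1, 31), (4, 35)])

Answer: NONE
NONE
NONE
NONE
31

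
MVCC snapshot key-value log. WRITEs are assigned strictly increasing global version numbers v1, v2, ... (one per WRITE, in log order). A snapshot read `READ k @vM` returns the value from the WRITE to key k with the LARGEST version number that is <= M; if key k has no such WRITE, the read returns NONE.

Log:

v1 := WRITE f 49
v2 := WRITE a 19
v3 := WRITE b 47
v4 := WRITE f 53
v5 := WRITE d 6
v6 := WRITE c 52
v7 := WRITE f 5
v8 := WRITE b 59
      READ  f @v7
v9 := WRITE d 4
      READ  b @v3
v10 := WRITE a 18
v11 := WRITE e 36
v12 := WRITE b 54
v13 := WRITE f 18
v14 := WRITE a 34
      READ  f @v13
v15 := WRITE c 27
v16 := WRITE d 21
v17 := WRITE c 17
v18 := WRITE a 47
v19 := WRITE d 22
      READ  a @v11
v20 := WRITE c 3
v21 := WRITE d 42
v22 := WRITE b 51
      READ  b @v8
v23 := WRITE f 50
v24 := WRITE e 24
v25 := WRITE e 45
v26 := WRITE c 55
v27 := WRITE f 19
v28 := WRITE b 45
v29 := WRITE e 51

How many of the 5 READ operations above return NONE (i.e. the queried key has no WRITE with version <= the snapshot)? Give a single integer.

Answer: 0

Derivation:
v1: WRITE f=49  (f history now [(1, 49)])
v2: WRITE a=19  (a history now [(2, 19)])
v3: WRITE b=47  (b history now [(3, 47)])
v4: WRITE f=53  (f history now [(1, 49), (4, 53)])
v5: WRITE d=6  (d history now [(5, 6)])
v6: WRITE c=52  (c history now [(6, 52)])
v7: WRITE f=5  (f history now [(1, 49), (4, 53), (7, 5)])
v8: WRITE b=59  (b history now [(3, 47), (8, 59)])
READ f @v7: history=[(1, 49), (4, 53), (7, 5)] -> pick v7 -> 5
v9: WRITE d=4  (d history now [(5, 6), (9, 4)])
READ b @v3: history=[(3, 47), (8, 59)] -> pick v3 -> 47
v10: WRITE a=18  (a history now [(2, 19), (10, 18)])
v11: WRITE e=36  (e history now [(11, 36)])
v12: WRITE b=54  (b history now [(3, 47), (8, 59), (12, 54)])
v13: WRITE f=18  (f history now [(1, 49), (4, 53), (7, 5), (13, 18)])
v14: WRITE a=34  (a history now [(2, 19), (10, 18), (14, 34)])
READ f @v13: history=[(1, 49), (4, 53), (7, 5), (13, 18)] -> pick v13 -> 18
v15: WRITE c=27  (c history now [(6, 52), (15, 27)])
v16: WRITE d=21  (d history now [(5, 6), (9, 4), (16, 21)])
v17: WRITE c=17  (c history now [(6, 52), (15, 27), (17, 17)])
v18: WRITE a=47  (a history now [(2, 19), (10, 18), (14, 34), (18, 47)])
v19: WRITE d=22  (d history now [(5, 6), (9, 4), (16, 21), (19, 22)])
READ a @v11: history=[(2, 19), (10, 18), (14, 34), (18, 47)] -> pick v10 -> 18
v20: WRITE c=3  (c history now [(6, 52), (15, 27), (17, 17), (20, 3)])
v21: WRITE d=42  (d history now [(5, 6), (9, 4), (16, 21), (19, 22), (21, 42)])
v22: WRITE b=51  (b history now [(3, 47), (8, 59), (12, 54), (22, 51)])
READ b @v8: history=[(3, 47), (8, 59), (12, 54), (22, 51)] -> pick v8 -> 59
v23: WRITE f=50  (f history now [(1, 49), (4, 53), (7, 5), (13, 18), (23, 50)])
v24: WRITE e=24  (e history now [(11, 36), (24, 24)])
v25: WRITE e=45  (e history now [(11, 36), (24, 24), (25, 45)])
v26: WRITE c=55  (c history now [(6, 52), (15, 27), (17, 17), (20, 3), (26, 55)])
v27: WRITE f=19  (f history now [(1, 49), (4, 53), (7, 5), (13, 18), (23, 50), (27, 19)])
v28: WRITE b=45  (b history now [(3, 47), (8, 59), (12, 54), (22, 51), (28, 45)])
v29: WRITE e=51  (e history now [(11, 36), (24, 24), (25, 45), (29, 51)])
Read results in order: ['5', '47', '18', '18', '59']
NONE count = 0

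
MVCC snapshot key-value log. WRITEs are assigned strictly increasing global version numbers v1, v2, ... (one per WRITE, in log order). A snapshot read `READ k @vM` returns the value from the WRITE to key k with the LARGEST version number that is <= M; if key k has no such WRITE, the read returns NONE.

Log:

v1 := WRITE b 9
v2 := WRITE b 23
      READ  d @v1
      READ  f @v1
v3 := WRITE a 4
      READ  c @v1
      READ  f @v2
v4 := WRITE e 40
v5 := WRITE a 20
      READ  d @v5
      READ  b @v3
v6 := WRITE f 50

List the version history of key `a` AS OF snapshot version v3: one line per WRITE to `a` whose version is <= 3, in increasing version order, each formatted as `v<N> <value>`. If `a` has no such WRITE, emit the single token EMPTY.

Scan writes for key=a with version <= 3:
  v1 WRITE b 9 -> skip
  v2 WRITE b 23 -> skip
  v3 WRITE a 4 -> keep
  v4 WRITE e 40 -> skip
  v5 WRITE a 20 -> drop (> snap)
  v6 WRITE f 50 -> skip
Collected: [(3, 4)]

Answer: v3 4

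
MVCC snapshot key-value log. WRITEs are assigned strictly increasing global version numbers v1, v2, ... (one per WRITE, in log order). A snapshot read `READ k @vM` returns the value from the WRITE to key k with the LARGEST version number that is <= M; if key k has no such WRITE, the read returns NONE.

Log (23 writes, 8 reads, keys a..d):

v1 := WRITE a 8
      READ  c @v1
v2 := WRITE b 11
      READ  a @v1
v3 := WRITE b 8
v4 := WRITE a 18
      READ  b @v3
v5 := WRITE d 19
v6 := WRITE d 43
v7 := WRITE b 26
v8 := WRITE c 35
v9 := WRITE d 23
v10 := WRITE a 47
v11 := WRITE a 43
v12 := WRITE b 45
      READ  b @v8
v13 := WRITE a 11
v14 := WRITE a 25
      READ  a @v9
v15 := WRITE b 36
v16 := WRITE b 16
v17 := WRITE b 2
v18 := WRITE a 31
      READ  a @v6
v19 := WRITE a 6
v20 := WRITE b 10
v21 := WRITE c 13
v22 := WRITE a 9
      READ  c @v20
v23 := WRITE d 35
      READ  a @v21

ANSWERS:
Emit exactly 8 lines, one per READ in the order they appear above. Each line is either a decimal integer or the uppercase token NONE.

Answer: NONE
8
8
26
18
18
35
6

Derivation:
v1: WRITE a=8  (a history now [(1, 8)])
READ c @v1: history=[] -> no version <= 1 -> NONE
v2: WRITE b=11  (b history now [(2, 11)])
READ a @v1: history=[(1, 8)] -> pick v1 -> 8
v3: WRITE b=8  (b history now [(2, 11), (3, 8)])
v4: WRITE a=18  (a history now [(1, 8), (4, 18)])
READ b @v3: history=[(2, 11), (3, 8)] -> pick v3 -> 8
v5: WRITE d=19  (d history now [(5, 19)])
v6: WRITE d=43  (d history now [(5, 19), (6, 43)])
v7: WRITE b=26  (b history now [(2, 11), (3, 8), (7, 26)])
v8: WRITE c=35  (c history now [(8, 35)])
v9: WRITE d=23  (d history now [(5, 19), (6, 43), (9, 23)])
v10: WRITE a=47  (a history now [(1, 8), (4, 18), (10, 47)])
v11: WRITE a=43  (a history now [(1, 8), (4, 18), (10, 47), (11, 43)])
v12: WRITE b=45  (b history now [(2, 11), (3, 8), (7, 26), (12, 45)])
READ b @v8: history=[(2, 11), (3, 8), (7, 26), (12, 45)] -> pick v7 -> 26
v13: WRITE a=11  (a history now [(1, 8), (4, 18), (10, 47), (11, 43), (13, 11)])
v14: WRITE a=25  (a history now [(1, 8), (4, 18), (10, 47), (11, 43), (13, 11), (14, 25)])
READ a @v9: history=[(1, 8), (4, 18), (10, 47), (11, 43), (13, 11), (14, 25)] -> pick v4 -> 18
v15: WRITE b=36  (b history now [(2, 11), (3, 8), (7, 26), (12, 45), (15, 36)])
v16: WRITE b=16  (b history now [(2, 11), (3, 8), (7, 26), (12, 45), (15, 36), (16, 16)])
v17: WRITE b=2  (b history now [(2, 11), (3, 8), (7, 26), (12, 45), (15, 36), (16, 16), (17, 2)])
v18: WRITE a=31  (a history now [(1, 8), (4, 18), (10, 47), (11, 43), (13, 11), (14, 25), (18, 31)])
READ a @v6: history=[(1, 8), (4, 18), (10, 47), (11, 43), (13, 11), (14, 25), (18, 31)] -> pick v4 -> 18
v19: WRITE a=6  (a history now [(1, 8), (4, 18), (10, 47), (11, 43), (13, 11), (14, 25), (18, 31), (19, 6)])
v20: WRITE b=10  (b history now [(2, 11), (3, 8), (7, 26), (12, 45), (15, 36), (16, 16), (17, 2), (20, 10)])
v21: WRITE c=13  (c history now [(8, 35), (21, 13)])
v22: WRITE a=9  (a history now [(1, 8), (4, 18), (10, 47), (11, 43), (13, 11), (14, 25), (18, 31), (19, 6), (22, 9)])
READ c @v20: history=[(8, 35), (21, 13)] -> pick v8 -> 35
v23: WRITE d=35  (d history now [(5, 19), (6, 43), (9, 23), (23, 35)])
READ a @v21: history=[(1, 8), (4, 18), (10, 47), (11, 43), (13, 11), (14, 25), (18, 31), (19, 6), (22, 9)] -> pick v19 -> 6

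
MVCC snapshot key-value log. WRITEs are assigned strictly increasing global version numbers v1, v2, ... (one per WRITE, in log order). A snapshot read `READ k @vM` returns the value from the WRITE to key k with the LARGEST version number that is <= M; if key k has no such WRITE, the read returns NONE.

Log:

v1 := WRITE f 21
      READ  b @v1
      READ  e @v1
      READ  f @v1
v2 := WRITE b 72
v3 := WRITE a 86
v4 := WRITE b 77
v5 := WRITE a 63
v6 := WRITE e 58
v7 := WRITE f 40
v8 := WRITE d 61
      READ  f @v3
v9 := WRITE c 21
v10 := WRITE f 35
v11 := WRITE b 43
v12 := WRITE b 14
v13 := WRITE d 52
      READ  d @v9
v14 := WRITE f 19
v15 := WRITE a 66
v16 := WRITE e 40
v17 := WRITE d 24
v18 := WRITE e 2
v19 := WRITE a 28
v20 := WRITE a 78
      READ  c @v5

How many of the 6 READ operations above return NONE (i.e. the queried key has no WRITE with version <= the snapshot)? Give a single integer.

v1: WRITE f=21  (f history now [(1, 21)])
READ b @v1: history=[] -> no version <= 1 -> NONE
READ e @v1: history=[] -> no version <= 1 -> NONE
READ f @v1: history=[(1, 21)] -> pick v1 -> 21
v2: WRITE b=72  (b history now [(2, 72)])
v3: WRITE a=86  (a history now [(3, 86)])
v4: WRITE b=77  (b history now [(2, 72), (4, 77)])
v5: WRITE a=63  (a history now [(3, 86), (5, 63)])
v6: WRITE e=58  (e history now [(6, 58)])
v7: WRITE f=40  (f history now [(1, 21), (7, 40)])
v8: WRITE d=61  (d history now [(8, 61)])
READ f @v3: history=[(1, 21), (7, 40)] -> pick v1 -> 21
v9: WRITE c=21  (c history now [(9, 21)])
v10: WRITE f=35  (f history now [(1, 21), (7, 40), (10, 35)])
v11: WRITE b=43  (b history now [(2, 72), (4, 77), (11, 43)])
v12: WRITE b=14  (b history now [(2, 72), (4, 77), (11, 43), (12, 14)])
v13: WRITE d=52  (d history now [(8, 61), (13, 52)])
READ d @v9: history=[(8, 61), (13, 52)] -> pick v8 -> 61
v14: WRITE f=19  (f history now [(1, 21), (7, 40), (10, 35), (14, 19)])
v15: WRITE a=66  (a history now [(3, 86), (5, 63), (15, 66)])
v16: WRITE e=40  (e history now [(6, 58), (16, 40)])
v17: WRITE d=24  (d history now [(8, 61), (13, 52), (17, 24)])
v18: WRITE e=2  (e history now [(6, 58), (16, 40), (18, 2)])
v19: WRITE a=28  (a history now [(3, 86), (5, 63), (15, 66), (19, 28)])
v20: WRITE a=78  (a history now [(3, 86), (5, 63), (15, 66), (19, 28), (20, 78)])
READ c @v5: history=[(9, 21)] -> no version <= 5 -> NONE
Read results in order: ['NONE', 'NONE', '21', '21', '61', 'NONE']
NONE count = 3

Answer: 3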